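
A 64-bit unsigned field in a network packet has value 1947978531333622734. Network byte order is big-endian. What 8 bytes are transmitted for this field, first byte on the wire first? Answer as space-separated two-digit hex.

1B 08 9C 27 46 3A 4B CE

1947978531333622734 in hexadecimal, padded to 64 bits, is 0x1B089C27463A4BCE.
Split into bytes (most-significant first): 1B 08 9C 27 46 3A 4B CE.
Big-endian: lowest address holds the most-significant byte.
So the memory order matches the most-significant-first order: 1B 08 9C 27 46 3A 4B CE.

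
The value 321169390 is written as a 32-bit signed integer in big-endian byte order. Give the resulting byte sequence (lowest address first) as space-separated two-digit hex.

321169390 in hexadecimal, padded to 32 bits, is 0x1324A7EE.
Split into bytes (most-significant first): 13 24 A7 EE.
In big-endian order the high byte comes first in memory.
So the memory order matches the most-significant-first order: 13 24 A7 EE.

13 24 A7 EE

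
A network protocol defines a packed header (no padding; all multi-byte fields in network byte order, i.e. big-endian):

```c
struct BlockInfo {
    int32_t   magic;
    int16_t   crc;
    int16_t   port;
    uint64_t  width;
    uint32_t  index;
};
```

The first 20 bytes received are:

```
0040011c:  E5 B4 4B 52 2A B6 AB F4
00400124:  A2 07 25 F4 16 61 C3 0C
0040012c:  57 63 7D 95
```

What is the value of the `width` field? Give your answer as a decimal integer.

11675342289259053836

`width` follows `magic` (4 B), `crc` (2 B), `port` (2 B), so it starts at offset 4 + 2 + 2 = 8 and occupies 8 bytes.
Bytes at offsets 8..15: A2 07 25 F4 16 61 C3 0C.
Big-endian: lowest address holds the most-significant byte.
The bytes are already most-significant first: 0xA20725F41661C30C.
0xA20725F41661C30C = 11675342289259053836.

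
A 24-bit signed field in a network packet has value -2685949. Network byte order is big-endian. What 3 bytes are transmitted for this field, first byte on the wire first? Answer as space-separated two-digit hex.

Two's complement of -2685949 in 24 bits: 2685949 = 0x28FBFD; invert → 0xD70402; add 1 → 0xD70403.
Split into bytes (most-significant first): D7 04 03.
In big-endian order the high byte comes first in memory.
So the memory order matches the most-significant-first order: D7 04 03.

D7 04 03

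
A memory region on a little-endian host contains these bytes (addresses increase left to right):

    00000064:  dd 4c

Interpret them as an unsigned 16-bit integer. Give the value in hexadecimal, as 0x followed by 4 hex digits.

Little-endian stores the least-significant byte at the lowest address.
Reassemble most-significant byte first: 4C DD → 0x4CDD.

0x4CDD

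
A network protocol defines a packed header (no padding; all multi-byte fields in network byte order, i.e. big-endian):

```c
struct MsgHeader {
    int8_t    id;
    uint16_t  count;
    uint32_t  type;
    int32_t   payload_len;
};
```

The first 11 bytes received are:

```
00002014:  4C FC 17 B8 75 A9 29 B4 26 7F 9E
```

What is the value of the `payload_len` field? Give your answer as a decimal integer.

-1272545378

`payload_len` follows `id` (1 B), `count` (2 B), `type` (4 B), so it starts at offset 1 + 2 + 4 = 7 and occupies 4 bytes.
Bytes at offsets 7..10: B4 26 7F 9E.
Big-endian stores the most-significant byte at the lowest address.
The bytes are already most-significant first: 0xB4267F9E.
Top bit is set, so as a signed 32-bit value this is 0xB4267F9E − 2^32 = -1272545378.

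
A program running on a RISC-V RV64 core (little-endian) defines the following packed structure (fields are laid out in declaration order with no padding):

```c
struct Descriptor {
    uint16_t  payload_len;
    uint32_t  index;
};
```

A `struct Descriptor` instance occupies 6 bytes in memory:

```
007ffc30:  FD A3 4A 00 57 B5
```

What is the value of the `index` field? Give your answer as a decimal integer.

3042377802

`index` follows `payload_len` (2 bytes), so it starts at byte offset 2 and occupies 4 bytes.
Bytes at offsets 2..5: 4A 00 57 B5.
In little-endian order the low byte comes first in memory.
Reassemble most-significant byte first: B5 57 00 4A → 0xB557004A.
0xB557004A = 3042377802.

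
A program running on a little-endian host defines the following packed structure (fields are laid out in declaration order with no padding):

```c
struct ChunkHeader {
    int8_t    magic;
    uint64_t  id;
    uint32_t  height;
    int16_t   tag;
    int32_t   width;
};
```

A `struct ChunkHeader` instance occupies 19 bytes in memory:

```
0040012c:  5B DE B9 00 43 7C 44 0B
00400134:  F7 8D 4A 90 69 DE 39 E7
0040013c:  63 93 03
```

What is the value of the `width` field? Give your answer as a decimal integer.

59991015

`width` follows `magic` (1 B), `id` (8 B), `height` (4 B), `tag` (2 B), so it starts at offset 1 + 8 + 4 + 2 = 15 and occupies 4 bytes.
Bytes at offsets 15..18: E7 63 93 03.
Little-endian: lowest address holds the least-significant byte.
Reassemble most-significant byte first: 03 93 63 E7 → 0x039363E7.
0x039363E7 = 59991015.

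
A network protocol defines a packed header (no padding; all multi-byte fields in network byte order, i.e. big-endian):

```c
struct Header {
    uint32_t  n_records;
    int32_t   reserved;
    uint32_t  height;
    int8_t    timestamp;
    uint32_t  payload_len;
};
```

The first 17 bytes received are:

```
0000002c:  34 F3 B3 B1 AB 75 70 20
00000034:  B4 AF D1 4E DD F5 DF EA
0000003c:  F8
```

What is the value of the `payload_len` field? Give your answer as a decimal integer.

`payload_len` follows `n_records` (4 B), `reserved` (4 B), `height` (4 B), `timestamp` (1 B), so it starts at offset 4 + 4 + 4 + 1 = 13 and occupies 4 bytes.
Bytes at offsets 13..16: F5 DF EA F8.
Big-endian stores the most-significant byte at the lowest address.
The bytes are already most-significant first: 0xF5DFEAF8.
0xF5DFEAF8 = 4125092600.

4125092600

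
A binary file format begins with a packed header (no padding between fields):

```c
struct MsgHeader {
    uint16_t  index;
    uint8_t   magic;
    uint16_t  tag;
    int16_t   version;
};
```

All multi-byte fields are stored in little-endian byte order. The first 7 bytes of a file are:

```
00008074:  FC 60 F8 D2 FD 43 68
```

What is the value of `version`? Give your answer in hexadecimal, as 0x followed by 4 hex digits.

0x6843

`version` follows `index` (2 B), `magic` (1 B), `tag` (2 B), so it starts at offset 2 + 1 + 2 = 5 and occupies 2 bytes.
Bytes at offsets 5..6: 43 68.
In little-endian order the low byte comes first in memory.
Reassemble most-significant byte first: 68 43 → 0x6843.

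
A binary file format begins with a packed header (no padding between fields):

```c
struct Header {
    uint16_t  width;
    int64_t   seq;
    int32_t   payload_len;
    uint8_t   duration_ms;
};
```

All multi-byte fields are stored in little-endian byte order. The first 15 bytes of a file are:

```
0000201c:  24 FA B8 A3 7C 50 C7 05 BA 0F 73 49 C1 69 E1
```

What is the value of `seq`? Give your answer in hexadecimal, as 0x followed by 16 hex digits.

0x0FBA05C7507CA3B8

`seq` follows `width` (2 bytes), so it starts at byte offset 2 and occupies 8 bytes.
Bytes at offsets 2..9: B8 A3 7C 50 C7 05 BA 0F.
Little-endian stores the least-significant byte at the lowest address.
Reassemble most-significant byte first: 0F BA 05 C7 50 7C A3 B8 → 0x0FBA05C7507CA3B8.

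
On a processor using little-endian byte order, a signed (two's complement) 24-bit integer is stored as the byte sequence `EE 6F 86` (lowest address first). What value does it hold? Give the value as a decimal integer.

-7966738

Little-endian: lowest address holds the least-significant byte.
Reassemble most-significant byte first: 86 6F EE → 0x866FEE.
Top bit is set, so as a signed 24-bit value this is 0x866FEE − 2^24 = -7966738.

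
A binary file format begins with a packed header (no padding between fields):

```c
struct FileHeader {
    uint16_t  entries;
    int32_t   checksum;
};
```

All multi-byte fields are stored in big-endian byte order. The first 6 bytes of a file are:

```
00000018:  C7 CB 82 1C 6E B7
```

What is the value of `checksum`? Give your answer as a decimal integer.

-2112065865

`checksum` follows `entries` (2 bytes), so it starts at byte offset 2 and occupies 4 bytes.
Bytes at offsets 2..5: 82 1C 6E B7.
Big-endian: lowest address holds the most-significant byte.
The bytes are already most-significant first: 0x821C6EB7.
Top bit is set, so as a signed 32-bit value this is 0x821C6EB7 − 2^32 = -2112065865.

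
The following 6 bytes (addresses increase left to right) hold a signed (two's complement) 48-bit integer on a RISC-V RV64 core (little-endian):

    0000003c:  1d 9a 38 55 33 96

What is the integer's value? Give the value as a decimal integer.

In little-endian order the low byte comes first in memory.
Reassemble most-significant byte first: 96 33 55 38 9A 1D → 0x963355389A1D.
Top bit is set, so as a signed 48-bit value this is 0x963355389A1D − 2^48 = -116327759439331.

-116327759439331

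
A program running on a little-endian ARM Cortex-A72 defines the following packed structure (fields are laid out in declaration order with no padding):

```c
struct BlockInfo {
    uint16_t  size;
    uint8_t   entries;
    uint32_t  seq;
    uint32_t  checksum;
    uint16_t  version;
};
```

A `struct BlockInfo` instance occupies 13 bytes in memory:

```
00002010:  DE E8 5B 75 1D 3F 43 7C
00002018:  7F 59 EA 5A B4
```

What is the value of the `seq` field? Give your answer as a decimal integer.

`seq` follows `size` (2 B), `entries` (1 B), so it starts at offset 2 + 1 = 3 and occupies 4 bytes.
Bytes at offsets 3..6: 75 1D 3F 43.
In little-endian order the low byte comes first in memory.
Reassemble most-significant byte first: 43 3F 1D 75 → 0x433F1D75.
0x433F1D75 = 1128209781.

1128209781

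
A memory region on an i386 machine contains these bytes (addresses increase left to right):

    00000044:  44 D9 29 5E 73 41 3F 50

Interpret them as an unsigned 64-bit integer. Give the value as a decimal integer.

In little-endian order the low byte comes first in memory.
Reassemble most-significant byte first: 50 3F 41 73 5E 29 D9 44 → 0x503F41735E29D944.
0x503F41735E29D944 = 5782412410323851588.

5782412410323851588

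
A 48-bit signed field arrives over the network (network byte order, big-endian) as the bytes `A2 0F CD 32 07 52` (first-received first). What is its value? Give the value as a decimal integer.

-103286225893550

In big-endian order the high byte comes first in memory.
The bytes are already most-significant first: 0xA20FCD320752.
Top bit is set, so as a signed 48-bit value this is 0xA20FCD320752 − 2^48 = -103286225893550.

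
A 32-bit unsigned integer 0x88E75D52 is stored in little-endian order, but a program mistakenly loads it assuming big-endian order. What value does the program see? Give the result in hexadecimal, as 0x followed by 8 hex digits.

0x525DE788

Stored little-endian, the bytes at ascending addresses are 52 5D E7 88.
Read back as big-endian, the last byte is least significant, giving 0x525DE788.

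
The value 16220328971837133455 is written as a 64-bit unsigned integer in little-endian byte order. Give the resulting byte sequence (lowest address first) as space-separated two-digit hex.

16220328971837133455 in hexadecimal, padded to 64 bits, is 0xE11A2F42CA54528F.
Split into bytes (most-significant first): E1 1A 2F 42 CA 54 52 8F.
Little-endian: lowest address holds the least-significant byte.
So at ascending addresses the bytes are 8F 52 54 CA 42 2F 1A E1.

8F 52 54 CA 42 2F 1A E1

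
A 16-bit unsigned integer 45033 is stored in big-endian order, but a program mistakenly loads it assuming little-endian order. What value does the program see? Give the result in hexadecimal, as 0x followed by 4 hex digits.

45033 in 16-bit hexadecimal is 0xAFE9.
Stored big-endian, the bytes at ascending addresses are AF E9.
Read back as little-endian, the first byte is least significant, giving 0xE9AF.

0xE9AF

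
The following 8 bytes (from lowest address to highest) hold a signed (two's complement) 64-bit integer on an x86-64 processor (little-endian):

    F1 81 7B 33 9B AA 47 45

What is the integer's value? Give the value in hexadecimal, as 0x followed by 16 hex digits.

Little-endian stores the least-significant byte at the lowest address.
Reassemble most-significant byte first: 45 47 AA 9B 33 7B 81 F1 → 0x4547AA9B337B81F1.

0x4547AA9B337B81F1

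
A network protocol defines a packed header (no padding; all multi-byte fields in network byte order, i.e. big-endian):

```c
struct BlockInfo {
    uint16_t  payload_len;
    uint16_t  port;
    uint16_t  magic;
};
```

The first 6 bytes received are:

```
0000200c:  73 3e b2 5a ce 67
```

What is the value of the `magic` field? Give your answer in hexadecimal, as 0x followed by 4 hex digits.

`magic` follows `payload_len` (2 B), `port` (2 B), so it starts at offset 2 + 2 = 4 and occupies 2 bytes.
Bytes at offsets 4..5: CE 67.
In big-endian order the high byte comes first in memory.
The bytes are already most-significant first: 0xCE67.

0xCE67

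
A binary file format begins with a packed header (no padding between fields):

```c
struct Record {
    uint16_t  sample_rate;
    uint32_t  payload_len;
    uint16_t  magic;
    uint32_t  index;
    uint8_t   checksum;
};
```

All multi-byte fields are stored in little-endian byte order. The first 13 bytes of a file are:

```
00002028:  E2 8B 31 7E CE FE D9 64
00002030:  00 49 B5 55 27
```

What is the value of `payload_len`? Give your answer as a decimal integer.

4274945585

`payload_len` follows `sample_rate` (2 bytes), so it starts at byte offset 2 and occupies 4 bytes.
Bytes at offsets 2..5: 31 7E CE FE.
Little-endian stores the least-significant byte at the lowest address.
Reassemble most-significant byte first: FE CE 7E 31 → 0xFECE7E31.
0xFECE7E31 = 4274945585.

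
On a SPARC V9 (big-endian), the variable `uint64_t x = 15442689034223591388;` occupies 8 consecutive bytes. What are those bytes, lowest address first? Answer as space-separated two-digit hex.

15442689034223591388 in hexadecimal, padded to 64 bits, is 0xD64F73DB95B79FDC.
Split into bytes (most-significant first): D6 4F 73 DB 95 B7 9F DC.
Big-endian: lowest address holds the most-significant byte.
So the memory order matches the most-significant-first order: D6 4F 73 DB 95 B7 9F DC.

D6 4F 73 DB 95 B7 9F DC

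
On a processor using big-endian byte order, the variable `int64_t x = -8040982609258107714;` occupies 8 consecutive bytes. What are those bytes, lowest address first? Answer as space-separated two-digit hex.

Two's complement of -8040982609258107714 in 64 bits: 8040982609258107714 = 0x6F974F1485EC5342; invert → 0x9068B0EB7A13ACBD; add 1 → 0x9068B0EB7A13ACBE.
Split into bytes (most-significant first): 90 68 B0 EB 7A 13 AC BE.
Big-endian: lowest address holds the most-significant byte.
So the memory order matches the most-significant-first order: 90 68 B0 EB 7A 13 AC BE.

90 68 B0 EB 7A 13 AC BE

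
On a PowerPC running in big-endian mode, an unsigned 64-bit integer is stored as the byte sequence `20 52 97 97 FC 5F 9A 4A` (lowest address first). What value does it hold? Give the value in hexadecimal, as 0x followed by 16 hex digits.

0x20529797FC5F9A4A

In big-endian order the high byte comes first in memory.
The bytes are already most-significant first: 0x20529797FC5F9A4A.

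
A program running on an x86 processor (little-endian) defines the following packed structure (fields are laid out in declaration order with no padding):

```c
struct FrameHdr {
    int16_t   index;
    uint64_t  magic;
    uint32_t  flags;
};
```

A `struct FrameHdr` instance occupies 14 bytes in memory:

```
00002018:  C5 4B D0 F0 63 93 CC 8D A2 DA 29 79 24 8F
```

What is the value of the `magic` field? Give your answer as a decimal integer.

15754310356281061584

`magic` follows `index` (2 bytes), so it starts at byte offset 2 and occupies 8 bytes.
Bytes at offsets 2..9: D0 F0 63 93 CC 8D A2 DA.
In little-endian order the low byte comes first in memory.
Reassemble most-significant byte first: DA A2 8D CC 93 63 F0 D0 → 0xDAA28DCC9363F0D0.
0xDAA28DCC9363F0D0 = 15754310356281061584.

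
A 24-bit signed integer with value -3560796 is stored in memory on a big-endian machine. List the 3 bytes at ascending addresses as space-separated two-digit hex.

Two's complement of -3560796 in 24 bits: 3560796 = 0x36555C; invert → 0xC9AAA3; add 1 → 0xC9AAA4.
Split into bytes (most-significant first): C9 AA A4.
In big-endian order the high byte comes first in memory.
So the memory order matches the most-significant-first order: C9 AA A4.

C9 AA A4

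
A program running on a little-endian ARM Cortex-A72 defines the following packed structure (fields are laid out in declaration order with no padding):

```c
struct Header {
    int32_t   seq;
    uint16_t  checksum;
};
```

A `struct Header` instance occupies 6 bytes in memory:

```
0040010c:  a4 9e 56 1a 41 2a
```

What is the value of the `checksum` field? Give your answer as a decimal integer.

`checksum` follows `seq` (4 bytes), so it starts at byte offset 4 and occupies 2 bytes.
Bytes at offsets 4..5: 41 2A.
In little-endian order the low byte comes first in memory.
Reassemble most-significant byte first: 2A 41 → 0x2A41.
0x2A41 = 10817.

10817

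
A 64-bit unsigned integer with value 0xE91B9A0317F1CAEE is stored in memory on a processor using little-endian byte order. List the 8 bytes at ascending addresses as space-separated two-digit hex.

EE CA F1 17 03 9A 1B E9

Split into bytes (most-significant first): E9 1B 9A 03 17 F1 CA EE.
Little-endian stores the least-significant byte at the lowest address.
So at ascending addresses the bytes are EE CA F1 17 03 9A 1B E9.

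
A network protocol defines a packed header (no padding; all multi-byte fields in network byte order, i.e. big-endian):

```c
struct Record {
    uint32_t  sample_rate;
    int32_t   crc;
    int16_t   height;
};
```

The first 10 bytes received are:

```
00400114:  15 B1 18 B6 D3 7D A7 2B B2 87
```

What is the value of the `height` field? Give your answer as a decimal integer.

`height` follows `sample_rate` (4 B), `crc` (4 B), so it starts at offset 4 + 4 = 8 and occupies 2 bytes.
Bytes at offsets 8..9: B2 87.
In big-endian order the high byte comes first in memory.
The bytes are already most-significant first: 0xB287.
Top bit is set, so as a signed 16-bit value this is 0xB287 − 2^16 = -19833.

-19833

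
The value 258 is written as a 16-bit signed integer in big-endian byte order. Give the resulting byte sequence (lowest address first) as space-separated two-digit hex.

258 in hexadecimal, padded to 16 bits, is 0x0102.
Split into bytes (most-significant first): 01 02.
Big-endian stores the most-significant byte at the lowest address.
So the memory order matches the most-significant-first order: 01 02.

01 02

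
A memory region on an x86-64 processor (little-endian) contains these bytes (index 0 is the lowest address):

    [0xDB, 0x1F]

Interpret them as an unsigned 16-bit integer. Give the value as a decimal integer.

8155

Little-endian: lowest address holds the least-significant byte.
Reassemble most-significant byte first: 1F DB → 0x1FDB.
0x1FDB = 8155.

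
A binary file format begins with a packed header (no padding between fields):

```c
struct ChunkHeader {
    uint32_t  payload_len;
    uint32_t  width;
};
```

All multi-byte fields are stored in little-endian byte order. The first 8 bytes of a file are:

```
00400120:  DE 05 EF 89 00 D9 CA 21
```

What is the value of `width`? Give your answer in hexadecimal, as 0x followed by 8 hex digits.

`width` follows `payload_len` (4 bytes), so it starts at byte offset 4 and occupies 4 bytes.
Bytes at offsets 4..7: 00 D9 CA 21.
Little-endian: lowest address holds the least-significant byte.
Reassemble most-significant byte first: 21 CA D9 00 → 0x21CAD900.

0x21CAD900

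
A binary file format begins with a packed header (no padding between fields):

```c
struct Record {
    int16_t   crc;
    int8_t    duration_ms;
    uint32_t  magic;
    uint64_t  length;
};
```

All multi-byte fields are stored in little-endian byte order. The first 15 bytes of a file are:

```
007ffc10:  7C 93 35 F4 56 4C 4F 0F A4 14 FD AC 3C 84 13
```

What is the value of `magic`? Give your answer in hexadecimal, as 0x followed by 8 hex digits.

0x4F4C56F4

`magic` follows `crc` (2 B), `duration_ms` (1 B), so it starts at offset 2 + 1 = 3 and occupies 4 bytes.
Bytes at offsets 3..6: F4 56 4C 4F.
Little-endian stores the least-significant byte at the lowest address.
Reassemble most-significant byte first: 4F 4C 56 F4 → 0x4F4C56F4.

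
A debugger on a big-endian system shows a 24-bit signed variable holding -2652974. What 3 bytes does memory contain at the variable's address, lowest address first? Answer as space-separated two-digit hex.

D7 84 D2

Two's complement of -2652974 in 24 bits: 2652974 = 0x287B2E; invert → 0xD784D1; add 1 → 0xD784D2.
Split into bytes (most-significant first): D7 84 D2.
In big-endian order the high byte comes first in memory.
So the memory order matches the most-significant-first order: D7 84 D2.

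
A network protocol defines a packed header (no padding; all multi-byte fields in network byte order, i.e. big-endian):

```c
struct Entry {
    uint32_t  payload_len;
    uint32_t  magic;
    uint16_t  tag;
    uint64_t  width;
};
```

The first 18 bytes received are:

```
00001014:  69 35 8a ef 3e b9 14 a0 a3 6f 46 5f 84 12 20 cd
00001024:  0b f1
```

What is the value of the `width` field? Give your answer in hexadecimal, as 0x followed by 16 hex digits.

0x465F841220CD0BF1

`width` follows `payload_len` (4 B), `magic` (4 B), `tag` (2 B), so it starts at offset 4 + 4 + 2 = 10 and occupies 8 bytes.
Bytes at offsets 10..17: 46 5F 84 12 20 CD 0B F1.
Big-endian: lowest address holds the most-significant byte.
The bytes are already most-significant first: 0x465F841220CD0BF1.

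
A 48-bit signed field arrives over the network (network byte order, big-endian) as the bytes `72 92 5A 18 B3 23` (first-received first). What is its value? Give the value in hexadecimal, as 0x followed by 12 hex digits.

In big-endian order the high byte comes first in memory.
The bytes are already most-significant first: 0x72925A18B323.

0x72925A18B323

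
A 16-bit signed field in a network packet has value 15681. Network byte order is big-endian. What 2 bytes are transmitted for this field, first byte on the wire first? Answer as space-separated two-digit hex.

3D 41

15681 in hexadecimal, padded to 16 bits, is 0x3D41.
Split into bytes (most-significant first): 3D 41.
In big-endian order the high byte comes first in memory.
So the memory order matches the most-significant-first order: 3D 41.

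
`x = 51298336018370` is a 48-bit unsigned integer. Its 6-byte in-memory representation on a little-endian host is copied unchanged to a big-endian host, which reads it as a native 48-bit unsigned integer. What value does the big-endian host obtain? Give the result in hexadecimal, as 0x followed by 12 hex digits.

0xC28F18D3A72E

51298336018370 in 48-bit hexadecimal is 0x2EA7D3188FC2.
Stored little-endian, the bytes at ascending addresses are C2 8F 18 D3 A7 2E.
Read back as big-endian, the last byte is least significant, giving 0xC28F18D3A72E.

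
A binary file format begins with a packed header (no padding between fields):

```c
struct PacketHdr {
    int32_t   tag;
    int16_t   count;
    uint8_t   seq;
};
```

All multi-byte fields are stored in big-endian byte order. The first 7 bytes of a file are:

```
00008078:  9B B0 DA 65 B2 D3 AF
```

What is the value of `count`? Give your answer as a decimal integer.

-19757

`count` follows `tag` (4 bytes), so it starts at byte offset 4 and occupies 2 bytes.
Bytes at offsets 4..5: B2 D3.
Big-endian stores the most-significant byte at the lowest address.
The bytes are already most-significant first: 0xB2D3.
Top bit is set, so as a signed 16-bit value this is 0xB2D3 − 2^16 = -19757.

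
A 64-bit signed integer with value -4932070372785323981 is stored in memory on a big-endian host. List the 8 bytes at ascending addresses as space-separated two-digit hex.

BB 8D C4 20 8E E7 00 33

Two's complement of -4932070372785323981 in 64 bits: 4932070372785323981 = 0x44723BDF7118FFCD; invert → 0xBB8DC4208EE70032; add 1 → 0xBB8DC4208EE70033.
Split into bytes (most-significant first): BB 8D C4 20 8E E7 00 33.
In big-endian order the high byte comes first in memory.
So the memory order matches the most-significant-first order: BB 8D C4 20 8E E7 00 33.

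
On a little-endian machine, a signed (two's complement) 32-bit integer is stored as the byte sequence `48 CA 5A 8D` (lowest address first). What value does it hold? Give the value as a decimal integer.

Little-endian: lowest address holds the least-significant byte.
Reassemble most-significant byte first: 8D 5A CA 48 → 0x8D5ACA48.
Top bit is set, so as a signed 32-bit value this is 0x8D5ACA48 − 2^32 = -1923429816.

-1923429816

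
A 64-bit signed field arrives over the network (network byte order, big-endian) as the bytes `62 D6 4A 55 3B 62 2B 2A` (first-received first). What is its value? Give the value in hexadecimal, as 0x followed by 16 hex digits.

0x62D64A553B622B2A

In big-endian order the high byte comes first in memory.
The bytes are already most-significant first: 0x62D64A553B622B2A.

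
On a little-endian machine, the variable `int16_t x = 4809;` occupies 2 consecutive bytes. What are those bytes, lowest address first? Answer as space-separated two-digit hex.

C9 12

4809 in hexadecimal, padded to 16 bits, is 0x12C9.
Split into bytes (most-significant first): 12 C9.
Little-endian stores the least-significant byte at the lowest address.
So at ascending addresses the bytes are C9 12.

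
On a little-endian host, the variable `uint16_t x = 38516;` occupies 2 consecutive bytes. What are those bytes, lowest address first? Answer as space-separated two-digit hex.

38516 in hexadecimal, padded to 16 bits, is 0x9674.
Split into bytes (most-significant first): 96 74.
Little-endian: lowest address holds the least-significant byte.
So at ascending addresses the bytes are 74 96.

74 96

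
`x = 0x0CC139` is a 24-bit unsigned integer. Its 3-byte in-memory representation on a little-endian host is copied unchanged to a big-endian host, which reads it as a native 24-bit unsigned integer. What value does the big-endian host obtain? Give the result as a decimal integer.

3784972

Stored little-endian, the bytes at ascending addresses are 39 C1 0C.
Read back as big-endian, the last byte is least significant, giving 0x39C10C.
0x39C10C = 3784972.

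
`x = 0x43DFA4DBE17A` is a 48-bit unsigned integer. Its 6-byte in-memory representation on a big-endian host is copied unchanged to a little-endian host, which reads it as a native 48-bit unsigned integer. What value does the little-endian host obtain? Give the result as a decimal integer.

135110471245635

Stored big-endian, the bytes at ascending addresses are 43 DF A4 DB E1 7A.
Read back as little-endian, the first byte is least significant, giving 0x7AE1DBA4DF43.
0x7AE1DBA4DF43 = 135110471245635.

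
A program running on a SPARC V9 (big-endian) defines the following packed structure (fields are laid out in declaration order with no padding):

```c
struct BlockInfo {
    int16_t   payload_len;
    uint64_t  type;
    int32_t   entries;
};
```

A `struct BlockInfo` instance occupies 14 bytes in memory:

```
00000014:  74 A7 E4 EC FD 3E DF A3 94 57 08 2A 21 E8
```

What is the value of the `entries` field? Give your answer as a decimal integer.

136978920

`entries` follows `payload_len` (2 B), `type` (8 B), so it starts at offset 2 + 8 = 10 and occupies 4 bytes.
Bytes at offsets 10..13: 08 2A 21 E8.
Big-endian: lowest address holds the most-significant byte.
The bytes are already most-significant first: 0x082A21E8.
0x082A21E8 = 136978920.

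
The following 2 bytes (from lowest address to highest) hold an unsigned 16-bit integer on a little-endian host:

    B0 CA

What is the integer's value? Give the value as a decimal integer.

Little-endian stores the least-significant byte at the lowest address.
Reassemble most-significant byte first: CA B0 → 0xCAB0.
0xCAB0 = 51888.

51888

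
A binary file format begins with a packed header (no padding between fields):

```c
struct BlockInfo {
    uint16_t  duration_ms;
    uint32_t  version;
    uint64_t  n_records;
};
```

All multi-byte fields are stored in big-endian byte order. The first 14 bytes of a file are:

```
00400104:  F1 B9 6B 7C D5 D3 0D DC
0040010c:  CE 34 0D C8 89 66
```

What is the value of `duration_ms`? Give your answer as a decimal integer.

61881

`duration_ms` is the first field, at byte offset 0, occupying 2 bytes.
Bytes at offsets 0..1: F1 B9.
Big-endian stores the most-significant byte at the lowest address.
The bytes are already most-significant first: 0xF1B9.
0xF1B9 = 61881.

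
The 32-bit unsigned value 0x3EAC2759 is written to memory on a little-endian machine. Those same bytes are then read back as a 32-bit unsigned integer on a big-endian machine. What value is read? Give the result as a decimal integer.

Stored little-endian, the bytes at ascending addresses are 59 27 AC 3E.
Read back as big-endian, the last byte is least significant, giving 0x5927AC3E.
0x5927AC3E = 1495772222.

1495772222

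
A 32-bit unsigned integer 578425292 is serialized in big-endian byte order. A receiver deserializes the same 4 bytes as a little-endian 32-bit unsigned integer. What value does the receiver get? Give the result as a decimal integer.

3423697442

578425292 in 32-bit hexadecimal is 0x227A11CC.
Stored big-endian, the bytes at ascending addresses are 22 7A 11 CC.
Read back as little-endian, the first byte is least significant, giving 0xCC117A22.
0xCC117A22 = 3423697442.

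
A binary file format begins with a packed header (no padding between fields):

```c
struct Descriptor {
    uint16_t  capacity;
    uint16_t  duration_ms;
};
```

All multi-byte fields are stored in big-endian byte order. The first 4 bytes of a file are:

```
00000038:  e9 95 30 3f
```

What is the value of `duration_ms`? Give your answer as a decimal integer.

12351

`duration_ms` follows `capacity` (2 bytes), so it starts at byte offset 2 and occupies 2 bytes.
Bytes at offsets 2..3: 30 3F.
Big-endian: lowest address holds the most-significant byte.
The bytes are already most-significant first: 0x303F.
0x303F = 12351.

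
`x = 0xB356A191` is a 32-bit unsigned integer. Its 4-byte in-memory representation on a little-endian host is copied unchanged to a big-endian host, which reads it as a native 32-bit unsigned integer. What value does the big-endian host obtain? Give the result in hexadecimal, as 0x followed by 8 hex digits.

Stored little-endian, the bytes at ascending addresses are 91 A1 56 B3.
Read back as big-endian, the last byte is least significant, giving 0x91A156B3.

0x91A156B3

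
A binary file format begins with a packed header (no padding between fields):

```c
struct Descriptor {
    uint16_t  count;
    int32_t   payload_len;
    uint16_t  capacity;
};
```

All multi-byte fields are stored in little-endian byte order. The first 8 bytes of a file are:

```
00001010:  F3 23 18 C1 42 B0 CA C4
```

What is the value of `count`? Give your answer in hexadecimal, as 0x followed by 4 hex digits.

`count` is the first field, at byte offset 0, occupying 2 bytes.
Bytes at offsets 0..1: F3 23.
Little-endian: lowest address holds the least-significant byte.
Reassemble most-significant byte first: 23 F3 → 0x23F3.

0x23F3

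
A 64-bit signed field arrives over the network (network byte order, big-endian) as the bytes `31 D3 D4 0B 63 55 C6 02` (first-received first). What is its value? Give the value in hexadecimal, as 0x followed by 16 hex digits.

0x31D3D40B6355C602

Big-endian stores the most-significant byte at the lowest address.
The bytes are already most-significant first: 0x31D3D40B6355C602.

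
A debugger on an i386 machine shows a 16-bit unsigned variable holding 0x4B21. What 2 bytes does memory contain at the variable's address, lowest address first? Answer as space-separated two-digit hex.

Split into bytes (most-significant first): 4B 21.
In little-endian order the low byte comes first in memory.
So at ascending addresses the bytes are 21 4B.

21 4B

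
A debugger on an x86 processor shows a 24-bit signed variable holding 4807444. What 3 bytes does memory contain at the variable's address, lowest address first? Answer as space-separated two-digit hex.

14 5B 49

4807444 in hexadecimal, padded to 24 bits, is 0x495B14.
Split into bytes (most-significant first): 49 5B 14.
In little-endian order the low byte comes first in memory.
So at ascending addresses the bytes are 14 5B 49.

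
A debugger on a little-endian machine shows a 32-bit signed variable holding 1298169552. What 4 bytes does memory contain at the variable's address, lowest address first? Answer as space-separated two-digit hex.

1298169552 in hexadecimal, padded to 32 bits, is 0x4D607ED0.
Split into bytes (most-significant first): 4D 60 7E D0.
In little-endian order the low byte comes first in memory.
So at ascending addresses the bytes are D0 7E 60 4D.

D0 7E 60 4D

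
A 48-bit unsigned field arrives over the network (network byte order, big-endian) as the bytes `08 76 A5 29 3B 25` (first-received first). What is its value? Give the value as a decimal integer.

9305670105893

In big-endian order the high byte comes first in memory.
The bytes are already most-significant first: 0x0876A5293B25.
0x0876A5293B25 = 9305670105893.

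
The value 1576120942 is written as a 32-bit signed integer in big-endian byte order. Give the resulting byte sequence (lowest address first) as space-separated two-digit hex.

5D F1 B2 6E

1576120942 in hexadecimal, padded to 32 bits, is 0x5DF1B26E.
Split into bytes (most-significant first): 5D F1 B2 6E.
Big-endian: lowest address holds the most-significant byte.
So the memory order matches the most-significant-first order: 5D F1 B2 6E.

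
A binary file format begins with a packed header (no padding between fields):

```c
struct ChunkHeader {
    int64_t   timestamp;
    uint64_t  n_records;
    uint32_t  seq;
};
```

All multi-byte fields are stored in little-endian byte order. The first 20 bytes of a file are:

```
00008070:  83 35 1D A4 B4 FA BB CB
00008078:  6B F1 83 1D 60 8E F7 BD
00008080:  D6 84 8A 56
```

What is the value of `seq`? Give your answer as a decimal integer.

1451918550

`seq` follows `timestamp` (8 B), `n_records` (8 B), so it starts at offset 8 + 8 = 16 and occupies 4 bytes.
Bytes at offsets 16..19: D6 84 8A 56.
Little-endian stores the least-significant byte at the lowest address.
Reassemble most-significant byte first: 56 8A 84 D6 → 0x568A84D6.
0x568A84D6 = 1451918550.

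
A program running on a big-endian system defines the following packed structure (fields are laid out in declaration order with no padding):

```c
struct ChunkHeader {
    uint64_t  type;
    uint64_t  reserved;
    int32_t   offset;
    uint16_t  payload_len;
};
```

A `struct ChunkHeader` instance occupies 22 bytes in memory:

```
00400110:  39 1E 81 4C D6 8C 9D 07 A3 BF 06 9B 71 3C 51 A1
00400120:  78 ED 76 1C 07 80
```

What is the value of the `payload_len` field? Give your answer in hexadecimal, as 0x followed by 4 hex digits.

0x0780

`payload_len` follows `type` (8 B), `reserved` (8 B), `offset` (4 B), so it starts at offset 8 + 8 + 4 = 20 and occupies 2 bytes.
Bytes at offsets 20..21: 07 80.
Big-endian stores the most-significant byte at the lowest address.
The bytes are already most-significant first: 0x0780.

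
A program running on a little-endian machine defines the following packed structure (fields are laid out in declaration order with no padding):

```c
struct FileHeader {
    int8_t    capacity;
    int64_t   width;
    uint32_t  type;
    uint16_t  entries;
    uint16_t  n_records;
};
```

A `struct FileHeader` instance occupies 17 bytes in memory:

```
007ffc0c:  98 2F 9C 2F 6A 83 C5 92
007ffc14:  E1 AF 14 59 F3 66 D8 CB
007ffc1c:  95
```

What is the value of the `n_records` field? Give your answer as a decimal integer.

`n_records` follows `capacity` (1 B), `width` (8 B), `type` (4 B), `entries` (2 B), so it starts at offset 1 + 8 + 4 + 2 = 15 and occupies 2 bytes.
Bytes at offsets 15..16: CB 95.
Little-endian stores the least-significant byte at the lowest address.
Reassemble most-significant byte first: 95 CB → 0x95CB.
0x95CB = 38347.

38347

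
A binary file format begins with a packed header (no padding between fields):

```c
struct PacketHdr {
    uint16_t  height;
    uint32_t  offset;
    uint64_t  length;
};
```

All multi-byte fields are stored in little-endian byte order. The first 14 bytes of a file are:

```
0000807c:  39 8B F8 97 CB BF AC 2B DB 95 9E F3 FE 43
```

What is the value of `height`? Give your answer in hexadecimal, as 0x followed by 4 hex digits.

0x8B39

`height` is the first field, at byte offset 0, occupying 2 bytes.
Bytes at offsets 0..1: 39 8B.
In little-endian order the low byte comes first in memory.
Reassemble most-significant byte first: 8B 39 → 0x8B39.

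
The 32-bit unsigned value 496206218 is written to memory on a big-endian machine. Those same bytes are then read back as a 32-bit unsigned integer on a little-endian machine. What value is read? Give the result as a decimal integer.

2323747613

496206218 in 32-bit hexadecimal is 0x1D93818A.
Stored big-endian, the bytes at ascending addresses are 1D 93 81 8A.
Read back as little-endian, the first byte is least significant, giving 0x8A81931D.
0x8A81931D = 2323747613.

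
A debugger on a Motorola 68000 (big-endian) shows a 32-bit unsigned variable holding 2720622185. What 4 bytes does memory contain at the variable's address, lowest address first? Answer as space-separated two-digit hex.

2720622185 in hexadecimal, padded to 32 bits, is 0xA2296669.
Split into bytes (most-significant first): A2 29 66 69.
Big-endian: lowest address holds the most-significant byte.
So the memory order matches the most-significant-first order: A2 29 66 69.

A2 29 66 69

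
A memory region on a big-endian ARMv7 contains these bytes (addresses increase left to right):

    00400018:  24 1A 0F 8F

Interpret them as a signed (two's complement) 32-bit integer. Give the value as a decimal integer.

605687695

Big-endian: lowest address holds the most-significant byte.
The bytes are already most-significant first: 0x241A0F8F.
0x241A0F8F = 605687695.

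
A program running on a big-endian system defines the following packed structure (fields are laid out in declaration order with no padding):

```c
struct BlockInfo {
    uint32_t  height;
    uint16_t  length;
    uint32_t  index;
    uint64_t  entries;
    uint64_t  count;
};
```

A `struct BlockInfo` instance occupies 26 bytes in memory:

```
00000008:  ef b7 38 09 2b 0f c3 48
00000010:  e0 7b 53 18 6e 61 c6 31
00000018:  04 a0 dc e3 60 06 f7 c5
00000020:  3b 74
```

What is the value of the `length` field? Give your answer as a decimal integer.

`length` follows `height` (4 bytes), so it starts at byte offset 4 and occupies 2 bytes.
Bytes at offsets 4..5: 2B 0F.
Big-endian: lowest address holds the most-significant byte.
The bytes are already most-significant first: 0x2B0F.
0x2B0F = 11023.

11023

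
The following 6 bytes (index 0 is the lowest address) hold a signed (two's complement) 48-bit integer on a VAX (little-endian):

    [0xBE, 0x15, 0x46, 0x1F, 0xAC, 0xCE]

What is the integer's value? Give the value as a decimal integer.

-54236322327106

Little-endian: lowest address holds the least-significant byte.
Reassemble most-significant byte first: CE AC 1F 46 15 BE → 0xCEAC1F4615BE.
Top bit is set, so as a signed 48-bit value this is 0xCEAC1F4615BE − 2^48 = -54236322327106.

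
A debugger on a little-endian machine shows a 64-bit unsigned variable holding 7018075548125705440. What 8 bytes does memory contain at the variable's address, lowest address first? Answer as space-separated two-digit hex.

E0 34 E3 14 87 36 65 61

7018075548125705440 in hexadecimal, padded to 64 bits, is 0x6165368714E334E0.
Split into bytes (most-significant first): 61 65 36 87 14 E3 34 E0.
Little-endian stores the least-significant byte at the lowest address.
So at ascending addresses the bytes are E0 34 E3 14 87 36 65 61.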